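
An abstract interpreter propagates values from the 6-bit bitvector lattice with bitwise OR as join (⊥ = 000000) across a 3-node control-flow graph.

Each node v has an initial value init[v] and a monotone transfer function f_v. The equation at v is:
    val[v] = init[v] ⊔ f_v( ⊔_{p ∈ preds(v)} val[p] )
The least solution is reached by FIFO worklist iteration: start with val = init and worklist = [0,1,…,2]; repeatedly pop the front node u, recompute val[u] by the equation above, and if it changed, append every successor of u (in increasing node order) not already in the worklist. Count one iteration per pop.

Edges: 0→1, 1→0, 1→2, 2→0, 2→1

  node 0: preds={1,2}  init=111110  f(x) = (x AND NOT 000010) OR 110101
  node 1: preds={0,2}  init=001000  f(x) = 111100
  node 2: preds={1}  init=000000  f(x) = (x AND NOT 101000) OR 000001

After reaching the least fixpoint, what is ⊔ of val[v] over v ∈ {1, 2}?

111101

Worklist (5 pops):
  #1 pop 0: in=001000 → 111111 (was 111110); enqueue []
  #2 pop 1: in=111111 → 111100 (was 001000); enqueue [0]
  #3 pop 2: in=111100 → 010101 (was 000000); enqueue [1]
  #4 pop 0: in=111101 → 111111 (no change)
  #5 pop 1: in=111111 → 111100 (no change)

Fixpoint:
  val[0] = 111111
  val[1] = 111100
  val[2] = 010101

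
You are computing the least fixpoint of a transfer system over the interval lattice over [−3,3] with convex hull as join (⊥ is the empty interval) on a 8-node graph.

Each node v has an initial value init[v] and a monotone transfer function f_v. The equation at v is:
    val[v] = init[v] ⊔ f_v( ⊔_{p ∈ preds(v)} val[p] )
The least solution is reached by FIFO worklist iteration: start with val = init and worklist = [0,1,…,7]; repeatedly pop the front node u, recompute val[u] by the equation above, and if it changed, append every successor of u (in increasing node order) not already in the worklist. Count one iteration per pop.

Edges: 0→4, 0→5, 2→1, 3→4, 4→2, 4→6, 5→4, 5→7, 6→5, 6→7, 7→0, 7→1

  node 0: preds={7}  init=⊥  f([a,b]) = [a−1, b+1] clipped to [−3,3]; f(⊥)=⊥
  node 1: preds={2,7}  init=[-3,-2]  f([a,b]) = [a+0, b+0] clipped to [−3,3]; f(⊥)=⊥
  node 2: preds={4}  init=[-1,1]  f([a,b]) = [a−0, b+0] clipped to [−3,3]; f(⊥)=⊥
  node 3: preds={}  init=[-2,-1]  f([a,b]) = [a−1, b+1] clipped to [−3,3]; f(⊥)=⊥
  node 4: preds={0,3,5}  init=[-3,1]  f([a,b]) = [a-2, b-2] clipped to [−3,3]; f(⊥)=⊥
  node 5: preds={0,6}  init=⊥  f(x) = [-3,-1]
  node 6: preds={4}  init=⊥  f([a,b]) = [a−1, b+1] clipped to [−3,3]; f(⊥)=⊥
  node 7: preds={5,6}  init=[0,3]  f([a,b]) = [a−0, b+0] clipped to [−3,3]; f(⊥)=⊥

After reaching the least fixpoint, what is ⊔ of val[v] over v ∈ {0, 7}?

[-3,3]

Worklist (14 pops):
  #1 pop 0: in=[0,3] → [-1,3] (was ⊥); enqueue []
  #2 pop 1: in=[-1,3] → [-3,3] (was [-3,-2]); enqueue []
  #3 pop 2: in=[-3,1] → [-3,1] (was [-1,1]); enqueue [1]
  #4 pop 3: in=⊥ → [-2,-1] (no change)
  #5 pop 4: in=[-2,3] → [-3,1] (no change)
  #6 pop 5: in=[-1,3] → [-3,-1] (was ⊥); enqueue [4]
  #7 pop 6: in=[-3,1] → [-3,2] (was ⊥); enqueue [5]
  #8 pop 7: in=[-3,2] → [-3,3] (was [0,3]); enqueue [0]
  #9 pop 1: in=[-3,3] → [-3,3] (no change)
  #10 pop 4: in=[-3,3] → [-3,1] (no change)
  #11 pop 5: in=[-3,3] → [-3,-1] (no change)
  #12 pop 0: in=[-3,3] → [-3,3] (was [-1,3]); enqueue [4,5]
  #13 pop 4: in=[-3,3] → [-3,1] (no change)
  #14 pop 5: in=[-3,3] → [-3,-1] (no change)

Fixpoint:
  val[0] = [-3,3]
  val[1] = [-3,3]
  val[2] = [-3,1]
  val[3] = [-2,-1]
  val[4] = [-3,1]
  val[5] = [-3,-1]
  val[6] = [-3,2]
  val[7] = [-3,3]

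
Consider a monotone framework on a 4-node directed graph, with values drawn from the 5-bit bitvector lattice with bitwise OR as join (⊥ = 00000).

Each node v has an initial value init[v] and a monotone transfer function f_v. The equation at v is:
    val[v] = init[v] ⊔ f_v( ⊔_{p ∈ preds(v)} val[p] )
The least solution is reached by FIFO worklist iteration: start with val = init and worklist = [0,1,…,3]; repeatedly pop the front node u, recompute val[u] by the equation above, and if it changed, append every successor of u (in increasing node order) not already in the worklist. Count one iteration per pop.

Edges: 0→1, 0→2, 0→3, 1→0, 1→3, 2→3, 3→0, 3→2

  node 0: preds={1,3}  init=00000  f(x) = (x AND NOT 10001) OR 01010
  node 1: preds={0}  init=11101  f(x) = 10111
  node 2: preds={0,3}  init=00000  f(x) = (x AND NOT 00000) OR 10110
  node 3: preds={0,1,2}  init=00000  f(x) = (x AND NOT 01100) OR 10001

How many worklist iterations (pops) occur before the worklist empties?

7

Worklist (7 pops):
  #1 pop 0: in=11101 → 01110 (was 00000); enqueue []
  #2 pop 1: in=01110 → 11111 (was 11101); enqueue [0]
  #3 pop 2: in=01110 → 11110 (was 00000); enqueue []
  #4 pop 3: in=11111 → 10011 (was 00000); enqueue [2]
  #5 pop 0: in=11111 → 01110 (no change)
  #6 pop 2: in=11111 → 11111 (was 11110); enqueue [3]
  #7 pop 3: in=11111 → 10011 (no change)

Fixpoint:
  val[0] = 01110
  val[1] = 11111
  val[2] = 11111
  val[3] = 10011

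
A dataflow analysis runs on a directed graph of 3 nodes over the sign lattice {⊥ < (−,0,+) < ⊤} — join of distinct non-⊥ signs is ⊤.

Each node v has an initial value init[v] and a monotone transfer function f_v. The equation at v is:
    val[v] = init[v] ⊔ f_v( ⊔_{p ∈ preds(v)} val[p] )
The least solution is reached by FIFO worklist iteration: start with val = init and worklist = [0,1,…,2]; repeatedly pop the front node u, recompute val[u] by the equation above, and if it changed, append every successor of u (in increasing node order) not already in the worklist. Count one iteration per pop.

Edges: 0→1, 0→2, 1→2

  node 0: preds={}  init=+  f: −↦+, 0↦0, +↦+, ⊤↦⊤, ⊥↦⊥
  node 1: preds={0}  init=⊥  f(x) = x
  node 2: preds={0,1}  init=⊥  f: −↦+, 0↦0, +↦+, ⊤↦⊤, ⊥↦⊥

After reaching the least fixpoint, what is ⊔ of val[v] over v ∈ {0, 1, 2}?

+

Iteration log — 3 steps:
  step 1. node 0  ⊔preds=⊥  new=+  stable
  step 2. node 1  ⊔preds=+  new=+  old=⊥  +wl: 
  step 3. node 2  ⊔preds=+  new=+  old=⊥  +wl: 

Least fixpoint reached:
  node 0: +
  node 1: +
  node 2: +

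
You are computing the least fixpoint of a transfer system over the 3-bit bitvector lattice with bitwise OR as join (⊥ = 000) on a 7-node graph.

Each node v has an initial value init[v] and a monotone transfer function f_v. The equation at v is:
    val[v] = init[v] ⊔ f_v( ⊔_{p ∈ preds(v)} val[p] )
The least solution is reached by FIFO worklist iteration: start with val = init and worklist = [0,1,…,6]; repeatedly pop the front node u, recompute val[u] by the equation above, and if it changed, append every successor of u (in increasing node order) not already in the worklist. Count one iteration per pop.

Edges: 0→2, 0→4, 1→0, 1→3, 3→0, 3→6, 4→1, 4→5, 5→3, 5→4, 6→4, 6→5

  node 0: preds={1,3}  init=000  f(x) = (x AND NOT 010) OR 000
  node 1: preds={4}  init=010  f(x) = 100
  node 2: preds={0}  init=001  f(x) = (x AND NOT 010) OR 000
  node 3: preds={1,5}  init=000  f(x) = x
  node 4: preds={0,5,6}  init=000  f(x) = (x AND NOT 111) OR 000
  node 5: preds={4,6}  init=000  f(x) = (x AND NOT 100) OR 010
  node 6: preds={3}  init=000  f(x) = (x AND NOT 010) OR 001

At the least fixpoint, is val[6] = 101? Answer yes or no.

Trace (18 dequeues):
  [1] u=0 | in 010 | out 000 | ==
  [2] u=1 | in 000 | out 110 | prev 010 | push {0}
  [3] u=2 | in 000 | out 001 | ==
  [4] u=3 | in 110 | out 110 | prev 000 | push {}
  [5] u=4 | in 000 | out 000 | ==
  [6] u=5 | in 000 | out 010 | prev 000 | push {3,4}
  [7] u=6 | in 110 | out 101 | prev 000 | push {5}
  [8] u=0 | in 110 | out 100 | prev 000 | push {2}
  [9] u=3 | in 110 | out 110 | ==
  [10] u=4 | in 111 | out 000 | ==
  [11] u=5 | in 101 | out 011 | prev 010 | push {3,4}
  [12] u=2 | in 100 | out 101 | prev 001 | push {}
  [13] u=3 | in 111 | out 111 | prev 110 | push {0,6}
  [14] u=4 | in 111 | out 000 | ==
  [15] u=0 | in 111 | out 101 | prev 100 | push {2,4}
  [16] u=6 | in 111 | out 101 | ==
  [17] u=2 | in 101 | out 101 | ==
  [18] u=4 | in 111 | out 000 | ==

Converged values:
  [0] 101
  [1] 110
  [2] 101
  [3] 111
  [4] 000
  [5] 011
  [6] 101

yes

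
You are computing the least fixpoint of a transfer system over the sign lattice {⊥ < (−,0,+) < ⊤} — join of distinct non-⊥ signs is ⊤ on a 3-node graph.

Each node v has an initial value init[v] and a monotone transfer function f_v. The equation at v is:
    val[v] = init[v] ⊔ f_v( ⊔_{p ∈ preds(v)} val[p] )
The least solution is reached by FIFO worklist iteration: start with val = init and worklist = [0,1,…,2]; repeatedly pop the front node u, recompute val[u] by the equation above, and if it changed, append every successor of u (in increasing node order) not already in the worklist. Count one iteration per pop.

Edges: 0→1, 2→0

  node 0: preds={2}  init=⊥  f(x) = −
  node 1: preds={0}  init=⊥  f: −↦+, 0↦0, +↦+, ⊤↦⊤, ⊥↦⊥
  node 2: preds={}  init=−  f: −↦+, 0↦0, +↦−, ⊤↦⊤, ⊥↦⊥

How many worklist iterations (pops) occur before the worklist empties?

3

Worklist (3 pops):
  #1 pop 0: in=− → − (was ⊥); enqueue []
  #2 pop 1: in=− → + (was ⊥); enqueue []
  #3 pop 2: in=⊥ → − (no change)

Fixpoint:
  val[0] = −
  val[1] = +
  val[2] = −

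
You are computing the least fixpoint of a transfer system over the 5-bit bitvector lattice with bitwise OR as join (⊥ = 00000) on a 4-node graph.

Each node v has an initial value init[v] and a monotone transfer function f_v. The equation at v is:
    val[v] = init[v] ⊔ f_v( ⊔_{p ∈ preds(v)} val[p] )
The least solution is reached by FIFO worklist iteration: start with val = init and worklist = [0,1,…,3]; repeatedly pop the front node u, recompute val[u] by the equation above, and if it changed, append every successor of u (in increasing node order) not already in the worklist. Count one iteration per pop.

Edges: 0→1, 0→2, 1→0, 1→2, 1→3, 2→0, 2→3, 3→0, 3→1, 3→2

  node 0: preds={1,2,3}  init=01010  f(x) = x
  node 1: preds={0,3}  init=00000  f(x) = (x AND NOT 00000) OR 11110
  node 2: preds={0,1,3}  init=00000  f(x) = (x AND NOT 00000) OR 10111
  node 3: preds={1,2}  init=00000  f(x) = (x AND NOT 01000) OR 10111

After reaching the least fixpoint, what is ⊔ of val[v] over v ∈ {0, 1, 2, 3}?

Trace (9 dequeues):
  [1] u=0 | in 00000 | out 01010 | ==
  [2] u=1 | in 01010 | out 11110 | prev 00000 | push {0}
  [3] u=2 | in 11110 | out 11111 | prev 00000 | push {}
  [4] u=3 | in 11111 | out 10111 | prev 00000 | push {1,2}
  [5] u=0 | in 11111 | out 11111 | prev 01010 | push {}
  [6] u=1 | in 11111 | out 11111 | prev 11110 | push {0,3}
  [7] u=2 | in 11111 | out 11111 | ==
  [8] u=0 | in 11111 | out 11111 | ==
  [9] u=3 | in 11111 | out 10111 | ==

Converged values:
  [0] 11111
  [1] 11111
  [2] 11111
  [3] 10111

11111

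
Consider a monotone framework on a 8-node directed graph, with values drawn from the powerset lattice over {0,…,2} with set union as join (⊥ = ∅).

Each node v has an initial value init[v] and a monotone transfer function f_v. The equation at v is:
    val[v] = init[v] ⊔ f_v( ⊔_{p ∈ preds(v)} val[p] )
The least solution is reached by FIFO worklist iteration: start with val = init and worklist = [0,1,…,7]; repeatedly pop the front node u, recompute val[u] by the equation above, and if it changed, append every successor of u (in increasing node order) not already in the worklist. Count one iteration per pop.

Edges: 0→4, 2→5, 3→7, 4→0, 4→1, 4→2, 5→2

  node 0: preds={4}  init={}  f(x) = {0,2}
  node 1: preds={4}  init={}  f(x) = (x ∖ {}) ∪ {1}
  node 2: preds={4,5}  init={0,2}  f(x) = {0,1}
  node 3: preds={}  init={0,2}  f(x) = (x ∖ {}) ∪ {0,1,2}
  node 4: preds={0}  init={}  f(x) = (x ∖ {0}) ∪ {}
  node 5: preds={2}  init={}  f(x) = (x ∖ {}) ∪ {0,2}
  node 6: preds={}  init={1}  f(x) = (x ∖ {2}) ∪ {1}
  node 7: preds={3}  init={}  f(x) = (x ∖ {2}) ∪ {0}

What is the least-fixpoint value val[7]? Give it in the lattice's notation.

{0,1}

Worklist (11 pops):
  #1 pop 0: in={} → {0,2} (was {}); enqueue []
  #2 pop 1: in={} → {1} (was {}); enqueue []
  #3 pop 2: in={} → {0,1,2} (was {0,2}); enqueue []
  #4 pop 3: in={} → {0,1,2} (was {0,2}); enqueue []
  #5 pop 4: in={0,2} → {2} (was {}); enqueue [0,1,2]
  #6 pop 5: in={0,1,2} → {0,1,2} (was {}); enqueue []
  #7 pop 6: in={} → {1} (no change)
  #8 pop 7: in={0,1,2} → {0,1} (was {}); enqueue []
  #9 pop 0: in={2} → {0,2} (no change)
  #10 pop 1: in={2} → {1,2} (was {1}); enqueue []
  #11 pop 2: in={0,1,2} → {0,1,2} (no change)

Fixpoint:
  val[0] = {0,2}
  val[1] = {1,2}
  val[2] = {0,1,2}
  val[3] = {0,1,2}
  val[4] = {2}
  val[5] = {0,1,2}
  val[6] = {1}
  val[7] = {0,1}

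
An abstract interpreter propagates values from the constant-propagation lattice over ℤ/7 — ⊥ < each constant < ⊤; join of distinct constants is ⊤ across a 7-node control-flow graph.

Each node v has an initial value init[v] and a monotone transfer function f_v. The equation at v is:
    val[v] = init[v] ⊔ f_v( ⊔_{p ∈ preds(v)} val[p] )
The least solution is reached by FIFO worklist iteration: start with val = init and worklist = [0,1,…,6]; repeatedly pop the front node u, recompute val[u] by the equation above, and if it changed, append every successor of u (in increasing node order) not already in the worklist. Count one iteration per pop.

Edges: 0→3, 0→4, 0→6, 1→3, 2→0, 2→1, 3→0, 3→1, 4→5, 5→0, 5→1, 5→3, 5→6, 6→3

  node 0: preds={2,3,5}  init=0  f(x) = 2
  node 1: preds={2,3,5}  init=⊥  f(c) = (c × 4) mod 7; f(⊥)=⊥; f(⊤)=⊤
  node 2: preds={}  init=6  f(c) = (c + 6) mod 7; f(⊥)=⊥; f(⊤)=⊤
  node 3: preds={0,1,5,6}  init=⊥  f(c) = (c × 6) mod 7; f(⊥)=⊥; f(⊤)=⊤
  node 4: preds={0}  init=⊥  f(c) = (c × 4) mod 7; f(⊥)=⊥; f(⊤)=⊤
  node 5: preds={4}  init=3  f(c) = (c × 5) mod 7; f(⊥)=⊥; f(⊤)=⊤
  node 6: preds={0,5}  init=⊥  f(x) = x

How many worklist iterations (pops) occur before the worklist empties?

Worklist (10 pops):
  #1 pop 0: in=⊤ → ⊤ (was 0); enqueue []
  #2 pop 1: in=⊤ → ⊤ (was ⊥); enqueue []
  #3 pop 2: in=⊥ → 6 (no change)
  #4 pop 3: in=⊤ → ⊤ (was ⊥); enqueue [0,1]
  #5 pop 4: in=⊤ → ⊤ (was ⊥); enqueue []
  #6 pop 5: in=⊤ → ⊤ (was 3); enqueue [3]
  #7 pop 6: in=⊤ → ⊤ (was ⊥); enqueue []
  #8 pop 0: in=⊤ → ⊤ (no change)
  #9 pop 1: in=⊤ → ⊤ (no change)
  #10 pop 3: in=⊤ → ⊤ (no change)

Fixpoint:
  val[0] = ⊤
  val[1] = ⊤
  val[2] = 6
  val[3] = ⊤
  val[4] = ⊤
  val[5] = ⊤
  val[6] = ⊤

10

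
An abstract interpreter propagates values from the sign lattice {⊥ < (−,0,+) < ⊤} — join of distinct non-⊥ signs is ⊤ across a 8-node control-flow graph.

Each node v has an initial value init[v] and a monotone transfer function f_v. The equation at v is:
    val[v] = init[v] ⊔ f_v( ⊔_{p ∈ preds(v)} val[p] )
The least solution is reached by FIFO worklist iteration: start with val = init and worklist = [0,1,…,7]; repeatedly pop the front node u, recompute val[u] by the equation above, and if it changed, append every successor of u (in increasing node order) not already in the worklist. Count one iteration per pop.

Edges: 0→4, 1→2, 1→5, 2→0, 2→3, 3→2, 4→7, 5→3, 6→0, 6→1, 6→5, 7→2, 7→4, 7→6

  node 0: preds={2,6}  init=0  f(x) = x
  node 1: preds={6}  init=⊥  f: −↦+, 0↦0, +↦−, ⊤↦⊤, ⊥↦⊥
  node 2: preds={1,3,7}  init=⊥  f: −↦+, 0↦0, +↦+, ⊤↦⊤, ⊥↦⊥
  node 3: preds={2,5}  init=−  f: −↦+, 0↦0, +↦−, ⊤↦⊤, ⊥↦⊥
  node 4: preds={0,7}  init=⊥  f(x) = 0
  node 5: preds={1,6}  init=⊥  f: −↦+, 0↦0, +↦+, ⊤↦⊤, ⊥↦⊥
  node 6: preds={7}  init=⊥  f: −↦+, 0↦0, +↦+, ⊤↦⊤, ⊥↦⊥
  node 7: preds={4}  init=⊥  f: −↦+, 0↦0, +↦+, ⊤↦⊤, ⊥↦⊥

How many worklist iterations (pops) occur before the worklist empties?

18

Iteration log — 18 steps:
  step 1. node 0  ⊔preds=⊥  new=0  stable
  step 2. node 1  ⊔preds=⊥  new=⊥  stable
  step 3. node 2  ⊔preds=−  new=+  old=⊥  +wl: 0
  step 4. node 3  ⊔preds=+  new=−  stable
  step 5. node 4  ⊔preds=0  new=0  old=⊥  +wl: 
  step 6. node 5  ⊔preds=⊥  new=⊥  stable
  step 7. node 6  ⊔preds=⊥  new=⊥  stable
  step 8. node 7  ⊔preds=0  new=0  old=⊥  +wl: 2,4,6
  step 9. node 0  ⊔preds=+  new=⊤  old=0  +wl: 
  step 10. node 2  ⊔preds=⊤  new=⊤  old=+  +wl: 0,3
  step 11. node 4  ⊔preds=⊤  new=0  stable
  step 12. node 6  ⊔preds=0  new=0  old=⊥  +wl: 1,5
  step 13. node 0  ⊔preds=⊤  new=⊤  stable
  step 14. node 3  ⊔preds=⊤  new=⊤  old=−  +wl: 2
  step 15. node 1  ⊔preds=0  new=0  old=⊥  +wl: 
  step 16. node 5  ⊔preds=0  new=0  old=⊥  +wl: 3
  step 17. node 2  ⊔preds=⊤  new=⊤  stable
  step 18. node 3  ⊔preds=⊤  new=⊤  stable

Least fixpoint reached:
  node 0: ⊤
  node 1: 0
  node 2: ⊤
  node 3: ⊤
  node 4: 0
  node 5: 0
  node 6: 0
  node 7: 0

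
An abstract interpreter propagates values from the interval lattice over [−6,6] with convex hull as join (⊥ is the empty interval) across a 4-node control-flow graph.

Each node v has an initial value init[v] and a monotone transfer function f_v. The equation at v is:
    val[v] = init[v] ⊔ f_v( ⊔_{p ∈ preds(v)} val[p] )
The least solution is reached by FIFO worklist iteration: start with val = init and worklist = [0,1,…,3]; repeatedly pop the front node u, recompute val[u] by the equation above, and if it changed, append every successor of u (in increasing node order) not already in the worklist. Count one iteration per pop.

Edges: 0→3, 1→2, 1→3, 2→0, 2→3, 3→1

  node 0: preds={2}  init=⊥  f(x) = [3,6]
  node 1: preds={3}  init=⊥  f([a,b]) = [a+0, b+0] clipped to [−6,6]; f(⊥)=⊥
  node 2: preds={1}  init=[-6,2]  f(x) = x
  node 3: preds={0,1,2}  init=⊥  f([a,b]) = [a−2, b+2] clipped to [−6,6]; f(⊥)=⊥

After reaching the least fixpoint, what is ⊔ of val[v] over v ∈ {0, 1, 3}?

[-6,6]

Worklist (8 pops):
  #1 pop 0: in=[-6,2] → [3,6] (was ⊥); enqueue []
  #2 pop 1: in=⊥ → ⊥ (no change)
  #3 pop 2: in=⊥ → [-6,2] (no change)
  #4 pop 3: in=[-6,6] → [-6,6] (was ⊥); enqueue [1]
  #5 pop 1: in=[-6,6] → [-6,6] (was ⊥); enqueue [2,3]
  #6 pop 2: in=[-6,6] → [-6,6] (was [-6,2]); enqueue [0]
  #7 pop 3: in=[-6,6] → [-6,6] (no change)
  #8 pop 0: in=[-6,6] → [3,6] (no change)

Fixpoint:
  val[0] = [3,6]
  val[1] = [-6,6]
  val[2] = [-6,6]
  val[3] = [-6,6]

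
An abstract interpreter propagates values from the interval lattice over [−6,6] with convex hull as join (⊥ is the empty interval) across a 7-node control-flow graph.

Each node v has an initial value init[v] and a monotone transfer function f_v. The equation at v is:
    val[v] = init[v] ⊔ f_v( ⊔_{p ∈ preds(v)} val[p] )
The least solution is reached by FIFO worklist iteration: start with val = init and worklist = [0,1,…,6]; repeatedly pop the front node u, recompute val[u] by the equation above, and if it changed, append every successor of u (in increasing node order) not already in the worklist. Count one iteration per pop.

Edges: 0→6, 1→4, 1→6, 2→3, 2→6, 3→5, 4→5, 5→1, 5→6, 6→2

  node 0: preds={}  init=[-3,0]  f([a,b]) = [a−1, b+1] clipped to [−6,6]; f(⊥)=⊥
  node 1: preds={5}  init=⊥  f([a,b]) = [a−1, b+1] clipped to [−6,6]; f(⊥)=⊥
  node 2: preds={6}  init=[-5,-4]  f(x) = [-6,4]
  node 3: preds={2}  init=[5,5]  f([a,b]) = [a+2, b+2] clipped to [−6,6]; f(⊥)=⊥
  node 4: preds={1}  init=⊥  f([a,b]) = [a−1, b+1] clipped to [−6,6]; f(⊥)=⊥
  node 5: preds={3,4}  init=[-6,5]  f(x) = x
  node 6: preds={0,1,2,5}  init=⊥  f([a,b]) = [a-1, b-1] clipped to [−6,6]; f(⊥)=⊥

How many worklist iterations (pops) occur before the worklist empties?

9

Trace (9 dequeues):
  [1] u=0 | in ⊥ | out [-3,0] | ==
  [2] u=1 | in [-6,5] | out [-6,6] | prev ⊥ | push {}
  [3] u=2 | in ⊥ | out [-6,4] | prev [-5,-4] | push {}
  [4] u=3 | in [-6,4] | out [-4,6] | prev [5,5] | push {}
  [5] u=4 | in [-6,6] | out [-6,6] | prev ⊥ | push {}
  [6] u=5 | in [-6,6] | out [-6,6] | prev [-6,5] | push {1}
  [7] u=6 | in [-6,6] | out [-6,5] | prev ⊥ | push {2}
  [8] u=1 | in [-6,6] | out [-6,6] | ==
  [9] u=2 | in [-6,5] | out [-6,4] | ==

Converged values:
  [0] [-3,0]
  [1] [-6,6]
  [2] [-6,4]
  [3] [-4,6]
  [4] [-6,6]
  [5] [-6,6]
  [6] [-6,5]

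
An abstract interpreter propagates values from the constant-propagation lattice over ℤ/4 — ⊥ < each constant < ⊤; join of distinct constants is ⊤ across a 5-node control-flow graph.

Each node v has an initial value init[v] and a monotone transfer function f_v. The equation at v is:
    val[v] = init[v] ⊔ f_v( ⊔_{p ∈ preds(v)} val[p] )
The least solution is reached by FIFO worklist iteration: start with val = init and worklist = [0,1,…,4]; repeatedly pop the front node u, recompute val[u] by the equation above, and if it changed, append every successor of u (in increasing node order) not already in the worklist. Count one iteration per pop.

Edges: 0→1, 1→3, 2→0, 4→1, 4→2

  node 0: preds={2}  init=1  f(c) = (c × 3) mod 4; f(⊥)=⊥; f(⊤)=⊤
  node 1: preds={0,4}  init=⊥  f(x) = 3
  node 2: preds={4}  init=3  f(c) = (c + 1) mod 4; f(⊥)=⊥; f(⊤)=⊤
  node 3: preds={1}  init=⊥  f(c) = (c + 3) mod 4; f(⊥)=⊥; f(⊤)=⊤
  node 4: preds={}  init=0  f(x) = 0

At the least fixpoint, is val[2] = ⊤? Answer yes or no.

Worklist (7 pops):
  #1 pop 0: in=3 → 1 (no change)
  #2 pop 1: in=⊤ → 3 (was ⊥); enqueue []
  #3 pop 2: in=0 → ⊤ (was 3); enqueue [0]
  #4 pop 3: in=3 → 2 (was ⊥); enqueue []
  #5 pop 4: in=⊥ → 0 (no change)
  #6 pop 0: in=⊤ → ⊤ (was 1); enqueue [1]
  #7 pop 1: in=⊤ → 3 (no change)

Fixpoint:
  val[0] = ⊤
  val[1] = 3
  val[2] = ⊤
  val[3] = 2
  val[4] = 0

yes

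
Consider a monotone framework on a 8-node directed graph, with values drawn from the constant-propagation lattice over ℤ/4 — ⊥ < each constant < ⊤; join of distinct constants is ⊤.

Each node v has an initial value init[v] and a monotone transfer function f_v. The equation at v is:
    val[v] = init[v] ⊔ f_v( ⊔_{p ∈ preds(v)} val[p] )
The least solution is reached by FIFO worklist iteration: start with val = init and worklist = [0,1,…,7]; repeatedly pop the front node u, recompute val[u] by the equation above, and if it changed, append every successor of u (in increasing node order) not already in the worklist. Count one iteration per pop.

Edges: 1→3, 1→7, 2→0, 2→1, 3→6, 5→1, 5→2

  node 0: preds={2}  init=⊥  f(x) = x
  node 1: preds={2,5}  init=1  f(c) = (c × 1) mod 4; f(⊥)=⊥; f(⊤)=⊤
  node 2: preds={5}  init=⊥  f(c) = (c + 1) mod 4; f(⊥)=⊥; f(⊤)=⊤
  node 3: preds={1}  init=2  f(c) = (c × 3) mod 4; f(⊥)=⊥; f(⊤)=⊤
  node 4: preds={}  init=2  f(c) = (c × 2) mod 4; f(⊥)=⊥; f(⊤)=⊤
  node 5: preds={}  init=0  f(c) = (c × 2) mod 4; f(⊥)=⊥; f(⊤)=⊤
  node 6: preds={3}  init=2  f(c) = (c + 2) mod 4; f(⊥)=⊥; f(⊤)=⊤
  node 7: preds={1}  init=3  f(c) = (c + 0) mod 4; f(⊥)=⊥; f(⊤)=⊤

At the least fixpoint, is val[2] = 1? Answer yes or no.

yes

Iteration log — 10 steps:
  step 1. node 0  ⊔preds=⊥  new=⊥  stable
  step 2. node 1  ⊔preds=0  new=⊤  old=1  +wl: 
  step 3. node 2  ⊔preds=0  new=1  old=⊥  +wl: 0,1
  step 4. node 3  ⊔preds=⊤  new=⊤  old=2  +wl: 
  step 5. node 4  ⊔preds=⊥  new=2  stable
  step 6. node 5  ⊔preds=⊥  new=0  stable
  step 7. node 6  ⊔preds=⊤  new=⊤  old=2  +wl: 
  step 8. node 7  ⊔preds=⊤  new=⊤  old=3  +wl: 
  step 9. node 0  ⊔preds=1  new=1  old=⊥  +wl: 
  step 10. node 1  ⊔preds=⊤  new=⊤  stable

Least fixpoint reached:
  node 0: 1
  node 1: ⊤
  node 2: 1
  node 3: ⊤
  node 4: 2
  node 5: 0
  node 6: ⊤
  node 7: ⊤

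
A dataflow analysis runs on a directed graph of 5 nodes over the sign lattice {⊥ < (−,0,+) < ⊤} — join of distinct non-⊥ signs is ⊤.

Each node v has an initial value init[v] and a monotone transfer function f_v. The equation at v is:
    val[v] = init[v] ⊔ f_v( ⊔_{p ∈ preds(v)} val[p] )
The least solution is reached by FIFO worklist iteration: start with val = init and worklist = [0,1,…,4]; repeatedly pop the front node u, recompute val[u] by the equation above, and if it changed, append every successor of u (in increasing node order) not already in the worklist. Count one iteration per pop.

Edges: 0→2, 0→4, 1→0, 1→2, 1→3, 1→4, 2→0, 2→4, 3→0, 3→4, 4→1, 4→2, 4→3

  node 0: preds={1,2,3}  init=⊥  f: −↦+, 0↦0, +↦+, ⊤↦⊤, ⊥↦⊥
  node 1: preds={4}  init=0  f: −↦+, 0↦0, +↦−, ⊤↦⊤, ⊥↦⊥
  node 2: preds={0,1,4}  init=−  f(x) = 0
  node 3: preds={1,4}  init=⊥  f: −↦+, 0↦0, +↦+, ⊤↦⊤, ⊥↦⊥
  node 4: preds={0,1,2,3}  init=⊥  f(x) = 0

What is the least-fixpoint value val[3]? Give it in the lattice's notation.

Worklist (9 pops):
  #1 pop 0: in=⊤ → ⊤ (was ⊥); enqueue []
  #2 pop 1: in=⊥ → 0 (no change)
  #3 pop 2: in=⊤ → ⊤ (was −); enqueue [0]
  #4 pop 3: in=0 → 0 (was ⊥); enqueue []
  #5 pop 4: in=⊤ → 0 (was ⊥); enqueue [1,2,3]
  #6 pop 0: in=⊤ → ⊤ (no change)
  #7 pop 1: in=0 → 0 (no change)
  #8 pop 2: in=⊤ → ⊤ (no change)
  #9 pop 3: in=0 → 0 (no change)

Fixpoint:
  val[0] = ⊤
  val[1] = 0
  val[2] = ⊤
  val[3] = 0
  val[4] = 0

0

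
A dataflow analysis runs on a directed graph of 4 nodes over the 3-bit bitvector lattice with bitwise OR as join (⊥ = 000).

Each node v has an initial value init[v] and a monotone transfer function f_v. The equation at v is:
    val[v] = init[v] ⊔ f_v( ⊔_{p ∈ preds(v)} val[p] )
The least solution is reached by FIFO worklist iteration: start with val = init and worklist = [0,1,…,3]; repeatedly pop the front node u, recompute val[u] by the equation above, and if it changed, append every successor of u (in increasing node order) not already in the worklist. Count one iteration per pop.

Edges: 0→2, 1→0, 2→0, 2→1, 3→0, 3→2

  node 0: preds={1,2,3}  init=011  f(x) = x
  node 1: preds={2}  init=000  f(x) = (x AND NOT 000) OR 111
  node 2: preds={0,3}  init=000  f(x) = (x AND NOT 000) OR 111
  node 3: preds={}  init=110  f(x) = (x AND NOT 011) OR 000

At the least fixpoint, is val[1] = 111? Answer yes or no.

yes

Iteration log — 6 steps:
  step 1. node 0  ⊔preds=110  new=111  old=011  +wl: 
  step 2. node 1  ⊔preds=000  new=111  old=000  +wl: 0
  step 3. node 2  ⊔preds=111  new=111  old=000  +wl: 1
  step 4. node 3  ⊔preds=000  new=110  stable
  step 5. node 0  ⊔preds=111  new=111  stable
  step 6. node 1  ⊔preds=111  new=111  stable

Least fixpoint reached:
  node 0: 111
  node 1: 111
  node 2: 111
  node 3: 110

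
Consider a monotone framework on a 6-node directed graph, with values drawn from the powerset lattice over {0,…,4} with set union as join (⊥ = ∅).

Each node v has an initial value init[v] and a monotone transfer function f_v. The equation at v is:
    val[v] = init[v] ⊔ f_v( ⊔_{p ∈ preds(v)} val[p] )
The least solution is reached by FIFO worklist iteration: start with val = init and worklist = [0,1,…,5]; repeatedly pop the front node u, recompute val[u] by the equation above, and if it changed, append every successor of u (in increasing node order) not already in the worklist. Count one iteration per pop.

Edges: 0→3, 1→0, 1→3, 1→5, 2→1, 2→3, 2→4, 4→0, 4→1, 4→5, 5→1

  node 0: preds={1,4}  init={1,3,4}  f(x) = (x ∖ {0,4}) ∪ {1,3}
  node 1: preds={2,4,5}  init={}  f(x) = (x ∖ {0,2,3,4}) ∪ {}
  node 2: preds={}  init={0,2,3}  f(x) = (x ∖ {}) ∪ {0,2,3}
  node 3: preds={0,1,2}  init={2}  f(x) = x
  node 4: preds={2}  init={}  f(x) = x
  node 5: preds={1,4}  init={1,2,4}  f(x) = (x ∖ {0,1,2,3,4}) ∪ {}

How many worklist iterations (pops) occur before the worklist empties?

9

Trace (9 dequeues):
  [1] u=0 | in {} | out {1,3,4} | ==
  [2] u=1 | in {0,1,2,3,4} | out {1} | prev {} | push {0}
  [3] u=2 | in {} | out {0,2,3} | ==
  [4] u=3 | in {0,1,2,3,4} | out {0,1,2,3,4} | prev {2} | push {}
  [5] u=4 | in {0,2,3} | out {0,2,3} | prev {} | push {1}
  [6] u=5 | in {0,1,2,3} | out {1,2,4} | ==
  [7] u=0 | in {0,1,2,3} | out {1,2,3,4} | prev {1,3,4} | push {3}
  [8] u=1 | in {0,1,2,3,4} | out {1} | ==
  [9] u=3 | in {0,1,2,3,4} | out {0,1,2,3,4} | ==

Converged values:
  [0] {1,2,3,4}
  [1] {1}
  [2] {0,2,3}
  [3] {0,1,2,3,4}
  [4] {0,2,3}
  [5] {1,2,4}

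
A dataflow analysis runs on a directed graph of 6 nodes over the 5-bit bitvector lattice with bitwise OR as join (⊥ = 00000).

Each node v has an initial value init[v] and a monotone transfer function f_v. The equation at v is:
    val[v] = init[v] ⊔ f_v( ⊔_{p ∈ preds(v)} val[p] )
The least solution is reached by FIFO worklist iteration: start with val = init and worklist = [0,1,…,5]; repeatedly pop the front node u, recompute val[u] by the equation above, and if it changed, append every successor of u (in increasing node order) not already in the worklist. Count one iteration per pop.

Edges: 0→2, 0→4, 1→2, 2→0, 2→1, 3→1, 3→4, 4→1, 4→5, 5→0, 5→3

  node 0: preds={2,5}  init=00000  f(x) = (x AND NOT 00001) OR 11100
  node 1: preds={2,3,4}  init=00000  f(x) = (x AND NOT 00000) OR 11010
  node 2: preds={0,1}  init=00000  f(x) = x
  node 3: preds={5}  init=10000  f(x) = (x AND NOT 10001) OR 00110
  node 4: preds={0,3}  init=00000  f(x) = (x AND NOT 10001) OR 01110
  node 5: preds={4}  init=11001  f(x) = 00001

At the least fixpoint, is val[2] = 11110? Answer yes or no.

yes

Trace (10 dequeues):
  [1] u=0 | in 11001 | out 11100 | prev 00000 | push {}
  [2] u=1 | in 10000 | out 11010 | prev 00000 | push {}
  [3] u=2 | in 11110 | out 11110 | prev 00000 | push {0,1}
  [4] u=3 | in 11001 | out 11110 | prev 10000 | push {}
  [5] u=4 | in 11110 | out 01110 | prev 00000 | push {}
  [6] u=5 | in 01110 | out 11001 | ==
  [7] u=0 | in 11111 | out 11110 | prev 11100 | push {2,4}
  [8] u=1 | in 11110 | out 11110 | prev 11010 | push {}
  [9] u=2 | in 11110 | out 11110 | ==
  [10] u=4 | in 11110 | out 01110 | ==

Converged values:
  [0] 11110
  [1] 11110
  [2] 11110
  [3] 11110
  [4] 01110
  [5] 11001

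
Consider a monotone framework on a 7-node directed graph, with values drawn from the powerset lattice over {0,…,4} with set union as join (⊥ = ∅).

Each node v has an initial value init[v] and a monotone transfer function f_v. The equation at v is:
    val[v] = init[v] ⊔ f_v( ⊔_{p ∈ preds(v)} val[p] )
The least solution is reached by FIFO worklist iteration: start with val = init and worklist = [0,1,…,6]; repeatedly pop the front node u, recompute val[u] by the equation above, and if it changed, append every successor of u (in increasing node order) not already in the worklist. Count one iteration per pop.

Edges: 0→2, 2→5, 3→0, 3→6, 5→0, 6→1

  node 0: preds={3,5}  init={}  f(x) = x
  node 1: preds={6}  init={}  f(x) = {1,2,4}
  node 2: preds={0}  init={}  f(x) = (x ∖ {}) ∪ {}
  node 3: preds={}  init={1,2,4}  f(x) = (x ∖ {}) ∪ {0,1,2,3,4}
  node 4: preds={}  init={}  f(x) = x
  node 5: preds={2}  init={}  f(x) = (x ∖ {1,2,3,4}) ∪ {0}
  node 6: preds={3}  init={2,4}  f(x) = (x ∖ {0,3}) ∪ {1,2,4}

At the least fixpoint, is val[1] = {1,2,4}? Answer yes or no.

yes

Worklist (11 pops):
  #1 pop 0: in={1,2,4} → {1,2,4} (was {}); enqueue []
  #2 pop 1: in={2,4} → {1,2,4} (was {}); enqueue []
  #3 pop 2: in={1,2,4} → {1,2,4} (was {}); enqueue []
  #4 pop 3: in={} → {0,1,2,3,4} (was {1,2,4}); enqueue [0]
  #5 pop 4: in={} → {} (no change)
  #6 pop 5: in={1,2,4} → {0} (was {}); enqueue []
  #7 pop 6: in={0,1,2,3,4} → {1,2,4} (was {2,4}); enqueue [1]
  #8 pop 0: in={0,1,2,3,4} → {0,1,2,3,4} (was {1,2,4}); enqueue [2]
  #9 pop 1: in={1,2,4} → {1,2,4} (no change)
  #10 pop 2: in={0,1,2,3,4} → {0,1,2,3,4} (was {1,2,4}); enqueue [5]
  #11 pop 5: in={0,1,2,3,4} → {0} (no change)

Fixpoint:
  val[0] = {0,1,2,3,4}
  val[1] = {1,2,4}
  val[2] = {0,1,2,3,4}
  val[3] = {0,1,2,3,4}
  val[4] = {}
  val[5] = {0}
  val[6] = {1,2,4}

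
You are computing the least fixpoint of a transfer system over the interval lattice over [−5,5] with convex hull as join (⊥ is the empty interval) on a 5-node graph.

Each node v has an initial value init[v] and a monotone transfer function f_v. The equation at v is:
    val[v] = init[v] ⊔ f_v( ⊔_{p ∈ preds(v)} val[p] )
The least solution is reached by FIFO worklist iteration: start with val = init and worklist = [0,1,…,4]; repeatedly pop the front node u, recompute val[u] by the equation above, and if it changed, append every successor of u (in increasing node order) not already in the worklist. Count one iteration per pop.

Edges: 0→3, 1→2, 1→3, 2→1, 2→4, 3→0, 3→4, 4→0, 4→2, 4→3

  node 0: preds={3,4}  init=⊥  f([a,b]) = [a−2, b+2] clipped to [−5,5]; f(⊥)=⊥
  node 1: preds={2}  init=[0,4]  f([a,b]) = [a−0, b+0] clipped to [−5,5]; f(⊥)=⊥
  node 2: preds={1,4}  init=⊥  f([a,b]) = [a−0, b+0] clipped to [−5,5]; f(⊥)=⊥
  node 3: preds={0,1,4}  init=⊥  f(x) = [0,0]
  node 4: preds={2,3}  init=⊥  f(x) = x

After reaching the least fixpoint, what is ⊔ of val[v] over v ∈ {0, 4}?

[-2,5]

Iteration log — 9 steps:
  step 1. node 0  ⊔preds=⊥  new=⊥  stable
  step 2. node 1  ⊔preds=⊥  new=[0,4]  stable
  step 3. node 2  ⊔preds=[0,4]  new=[0,4]  old=⊥  +wl: 1
  step 4. node 3  ⊔preds=[0,4]  new=[0,0]  old=⊥  +wl: 0
  step 5. node 4  ⊔preds=[0,4]  new=[0,4]  old=⊥  +wl: 2,3
  step 6. node 1  ⊔preds=[0,4]  new=[0,4]  stable
  step 7. node 0  ⊔preds=[0,4]  new=[-2,5]  old=⊥  +wl: 
  step 8. node 2  ⊔preds=[0,4]  new=[0,4]  stable
  step 9. node 3  ⊔preds=[-2,5]  new=[0,0]  stable

Least fixpoint reached:
  node 0: [-2,5]
  node 1: [0,4]
  node 2: [0,4]
  node 3: [0,0]
  node 4: [0,4]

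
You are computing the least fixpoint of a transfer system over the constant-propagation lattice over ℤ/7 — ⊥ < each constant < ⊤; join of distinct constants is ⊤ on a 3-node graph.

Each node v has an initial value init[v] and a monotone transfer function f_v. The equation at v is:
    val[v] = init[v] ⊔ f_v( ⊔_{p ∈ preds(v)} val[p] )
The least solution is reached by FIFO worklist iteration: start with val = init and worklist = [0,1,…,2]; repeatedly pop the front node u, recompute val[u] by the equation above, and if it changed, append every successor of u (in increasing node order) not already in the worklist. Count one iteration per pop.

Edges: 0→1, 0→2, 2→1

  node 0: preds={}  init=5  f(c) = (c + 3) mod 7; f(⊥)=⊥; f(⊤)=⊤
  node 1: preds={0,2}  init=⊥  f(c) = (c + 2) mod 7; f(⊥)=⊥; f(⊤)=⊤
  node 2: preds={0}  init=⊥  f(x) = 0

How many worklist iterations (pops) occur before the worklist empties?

Iteration log — 4 steps:
  step 1. node 0  ⊔preds=⊥  new=5  stable
  step 2. node 1  ⊔preds=5  new=0  old=⊥  +wl: 
  step 3. node 2  ⊔preds=5  new=0  old=⊥  +wl: 1
  step 4. node 1  ⊔preds=⊤  new=⊤  old=0  +wl: 

Least fixpoint reached:
  node 0: 5
  node 1: ⊤
  node 2: 0

4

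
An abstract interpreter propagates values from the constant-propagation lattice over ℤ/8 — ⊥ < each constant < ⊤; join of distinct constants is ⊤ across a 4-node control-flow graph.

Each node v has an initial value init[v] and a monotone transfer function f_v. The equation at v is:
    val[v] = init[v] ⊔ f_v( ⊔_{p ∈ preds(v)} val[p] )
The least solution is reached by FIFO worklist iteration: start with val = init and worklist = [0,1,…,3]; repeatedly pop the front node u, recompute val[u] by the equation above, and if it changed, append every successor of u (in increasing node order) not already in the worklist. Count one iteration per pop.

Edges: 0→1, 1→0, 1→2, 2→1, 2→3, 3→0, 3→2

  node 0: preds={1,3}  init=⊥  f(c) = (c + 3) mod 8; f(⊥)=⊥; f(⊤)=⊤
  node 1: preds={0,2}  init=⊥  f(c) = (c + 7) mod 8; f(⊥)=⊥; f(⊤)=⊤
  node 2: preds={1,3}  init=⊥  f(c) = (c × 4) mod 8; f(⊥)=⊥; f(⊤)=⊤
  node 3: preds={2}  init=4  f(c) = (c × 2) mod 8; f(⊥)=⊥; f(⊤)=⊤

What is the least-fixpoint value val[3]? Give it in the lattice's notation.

Worklist (8 pops):
  #1 pop 0: in=4 → 7 (was ⊥); enqueue []
  #2 pop 1: in=7 → 6 (was ⊥); enqueue [0]
  #3 pop 2: in=⊤ → ⊤ (was ⊥); enqueue [1]
  #4 pop 3: in=⊤ → ⊤ (was 4); enqueue [2]
  #5 pop 0: in=⊤ → ⊤ (was 7); enqueue []
  #6 pop 1: in=⊤ → ⊤ (was 6); enqueue [0]
  #7 pop 2: in=⊤ → ⊤ (no change)
  #8 pop 0: in=⊤ → ⊤ (no change)

Fixpoint:
  val[0] = ⊤
  val[1] = ⊤
  val[2] = ⊤
  val[3] = ⊤

⊤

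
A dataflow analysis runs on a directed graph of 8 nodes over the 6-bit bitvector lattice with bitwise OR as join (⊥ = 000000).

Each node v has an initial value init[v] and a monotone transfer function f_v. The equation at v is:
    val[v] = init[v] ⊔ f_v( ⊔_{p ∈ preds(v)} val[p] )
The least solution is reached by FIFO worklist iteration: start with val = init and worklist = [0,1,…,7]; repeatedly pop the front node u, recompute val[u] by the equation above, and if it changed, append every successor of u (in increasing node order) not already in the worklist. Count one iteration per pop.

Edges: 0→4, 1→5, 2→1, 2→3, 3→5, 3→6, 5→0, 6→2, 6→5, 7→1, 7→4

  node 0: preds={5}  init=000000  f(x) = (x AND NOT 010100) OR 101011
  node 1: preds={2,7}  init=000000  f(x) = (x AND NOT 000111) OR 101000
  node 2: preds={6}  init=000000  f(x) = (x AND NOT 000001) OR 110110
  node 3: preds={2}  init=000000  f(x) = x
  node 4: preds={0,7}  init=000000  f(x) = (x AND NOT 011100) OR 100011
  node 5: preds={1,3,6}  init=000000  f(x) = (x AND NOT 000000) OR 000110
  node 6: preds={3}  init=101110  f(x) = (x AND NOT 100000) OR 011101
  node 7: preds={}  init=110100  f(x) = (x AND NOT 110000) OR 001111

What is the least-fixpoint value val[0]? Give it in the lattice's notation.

Worklist (14 pops):
  #1 pop 0: in=000000 → 101011 (was 000000); enqueue []
  #2 pop 1: in=110100 → 111000 (was 000000); enqueue []
  #3 pop 2: in=101110 → 111110 (was 000000); enqueue [1]
  #4 pop 3: in=111110 → 111110 (was 000000); enqueue []
  #5 pop 4: in=111111 → 100011 (was 000000); enqueue []
  #6 pop 5: in=111110 → 111110 (was 000000); enqueue [0]
  #7 pop 6: in=111110 → 111111 (was 101110); enqueue [2,5]
  #8 pop 7: in=000000 → 111111 (was 110100); enqueue [4]
  #9 pop 1: in=111111 → 111000 (no change)
  #10 pop 0: in=111110 → 101011 (no change)
  #11 pop 2: in=111111 → 111110 (no change)
  #12 pop 5: in=111111 → 111111 (was 111110); enqueue [0]
  #13 pop 4: in=111111 → 100011 (no change)
  #14 pop 0: in=111111 → 101011 (no change)

Fixpoint:
  val[0] = 101011
  val[1] = 111000
  val[2] = 111110
  val[3] = 111110
  val[4] = 100011
  val[5] = 111111
  val[6] = 111111
  val[7] = 111111

101011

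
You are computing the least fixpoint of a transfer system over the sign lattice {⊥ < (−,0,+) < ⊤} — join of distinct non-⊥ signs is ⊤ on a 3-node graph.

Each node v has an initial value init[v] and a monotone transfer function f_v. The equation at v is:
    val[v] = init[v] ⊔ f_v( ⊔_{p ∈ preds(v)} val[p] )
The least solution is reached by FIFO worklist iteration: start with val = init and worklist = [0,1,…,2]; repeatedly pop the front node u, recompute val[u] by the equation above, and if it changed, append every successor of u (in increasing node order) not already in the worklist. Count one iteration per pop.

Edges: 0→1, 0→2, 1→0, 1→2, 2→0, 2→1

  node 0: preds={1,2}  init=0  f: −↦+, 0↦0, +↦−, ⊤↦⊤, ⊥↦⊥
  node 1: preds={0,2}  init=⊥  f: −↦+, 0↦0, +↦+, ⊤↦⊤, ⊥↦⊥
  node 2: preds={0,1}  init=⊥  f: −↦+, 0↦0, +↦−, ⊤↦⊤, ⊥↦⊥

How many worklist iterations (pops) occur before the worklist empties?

Trace (5 dequeues):
  [1] u=0 | in ⊥ | out 0 | ==
  [2] u=1 | in 0 | out 0 | prev ⊥ | push {0}
  [3] u=2 | in 0 | out 0 | prev ⊥ | push {1}
  [4] u=0 | in 0 | out 0 | ==
  [5] u=1 | in 0 | out 0 | ==

Converged values:
  [0] 0
  [1] 0
  [2] 0

5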